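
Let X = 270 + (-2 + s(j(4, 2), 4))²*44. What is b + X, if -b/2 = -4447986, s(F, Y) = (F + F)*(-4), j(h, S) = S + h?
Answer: 9006242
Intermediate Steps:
s(F, Y) = -8*F (s(F, Y) = (2*F)*(-4) = -8*F)
b = 8895972 (b = -2*(-4447986) = 8895972)
X = 110270 (X = 270 + (-2 - 8*(2 + 4))²*44 = 270 + (-2 - 8*6)²*44 = 270 + (-2 - 48)²*44 = 270 + (-50)²*44 = 270 + 2500*44 = 270 + 110000 = 110270)
b + X = 8895972 + 110270 = 9006242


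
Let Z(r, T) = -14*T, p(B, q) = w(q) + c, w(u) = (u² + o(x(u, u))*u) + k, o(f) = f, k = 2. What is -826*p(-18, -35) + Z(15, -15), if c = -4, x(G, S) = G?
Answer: -2021838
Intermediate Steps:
w(u) = 2 + 2*u² (w(u) = (u² + u*u) + 2 = (u² + u²) + 2 = 2*u² + 2 = 2 + 2*u²)
p(B, q) = -2 + 2*q² (p(B, q) = (2 + 2*q²) - 4 = -2 + 2*q²)
-826*p(-18, -35) + Z(15, -15) = -826*(-2 + 2*(-35)²) - 14*(-15) = -826*(-2 + 2*1225) + 210 = -826*(-2 + 2450) + 210 = -826*2448 + 210 = -2022048 + 210 = -2021838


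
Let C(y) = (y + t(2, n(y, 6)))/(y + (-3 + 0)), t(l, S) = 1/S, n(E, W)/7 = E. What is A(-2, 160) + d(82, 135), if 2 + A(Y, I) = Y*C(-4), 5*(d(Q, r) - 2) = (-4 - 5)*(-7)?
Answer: 5609/490 ≈ 11.447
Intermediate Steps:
n(E, W) = 7*E
d(Q, r) = 73/5 (d(Q, r) = 2 + ((-4 - 5)*(-7))/5 = 2 + (-9*(-7))/5 = 2 + (1/5)*63 = 2 + 63/5 = 73/5)
C(y) = (y + 1/(7*y))/(-3 + y) (C(y) = (y + 1/(7*y))/(y + (-3 + 0)) = (y + 1/(7*y))/(y - 3) = (y + 1/(7*y))/(-3 + y))
A(Y, I) = -2 + 113*Y/196 (A(Y, I) = -2 + Y*((1/7 + (-4)**2)/((-4)*(-3 - 4))) = -2 + Y*(-1/4*(1/7 + 16)/(-7)) = -2 + Y*(-1/4*(-1/7)*113/7) = -2 + Y*(113/196) = -2 + 113*Y/196)
A(-2, 160) + d(82, 135) = (-2 + (113/196)*(-2)) + 73/5 = (-2 - 113/98) + 73/5 = -309/98 + 73/5 = 5609/490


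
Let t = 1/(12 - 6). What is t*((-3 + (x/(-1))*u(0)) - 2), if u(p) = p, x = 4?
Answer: -⅚ ≈ -0.83333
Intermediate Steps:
t = ⅙ (t = 1/6 = ⅙ ≈ 0.16667)
t*((-3 + (x/(-1))*u(0)) - 2) = ((-3 + (4/(-1))*0) - 2)/6 = ((-3 + (4*(-1))*0) - 2)/6 = ((-3 - 4*0) - 2)/6 = ((-3 + 0) - 2)/6 = (-3 - 2)/6 = (⅙)*(-5) = -⅚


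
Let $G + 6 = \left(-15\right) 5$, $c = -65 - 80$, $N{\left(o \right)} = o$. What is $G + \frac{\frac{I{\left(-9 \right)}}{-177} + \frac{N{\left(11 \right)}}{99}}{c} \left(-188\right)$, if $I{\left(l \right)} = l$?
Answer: $- \frac{6220427}{76995} \approx -80.79$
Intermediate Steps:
$c = -145$ ($c = -65 - 80 = -145$)
$G = -81$ ($G = -6 - 75 = -81$)
$G + \frac{\frac{I{\left(-9 \right)}}{-177} + \frac{N{\left(11 \right)}}{99}}{c} \left(-188\right) = -81 + \frac{- \frac{9}{-177} + \frac{11}{99}}{-145} \left(-188\right) = -81 + \left(\left(-9\right) \left(- \frac{1}{177}\right) + 11 \cdot \frac{1}{99}\right) \left(- \frac{1}{145}\right) \left(-188\right) = -81 + \left(\frac{3}{59} + \frac{1}{9}\right) \left(- \frac{1}{145}\right) \left(-188\right) = -81 + \frac{86}{531} \left(- \frac{1}{145}\right) \left(-188\right) = -81 - - \frac{16168}{76995} = -81 + \frac{16168}{76995} = - \frac{6220427}{76995}$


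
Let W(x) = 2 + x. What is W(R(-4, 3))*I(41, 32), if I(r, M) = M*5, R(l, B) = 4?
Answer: 960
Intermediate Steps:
I(r, M) = 5*M
W(R(-4, 3))*I(41, 32) = (2 + 4)*(5*32) = 6*160 = 960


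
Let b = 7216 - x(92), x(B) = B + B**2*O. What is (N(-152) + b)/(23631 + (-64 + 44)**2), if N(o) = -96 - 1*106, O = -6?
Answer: 57706/24031 ≈ 2.4013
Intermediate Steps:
N(o) = -202 (N(o) = -96 - 106 = -202)
x(B) = B - 6*B**2 (x(B) = B + B**2*(-6) = B - 6*B**2)
b = 57908 (b = 7216 - 92*(1 - 6*92) = 7216 - 92*(1 - 552) = 7216 - 92*(-551) = 7216 - 1*(-50692) = 7216 + 50692 = 57908)
(N(-152) + b)/(23631 + (-64 + 44)**2) = (-202 + 57908)/(23631 + (-64 + 44)**2) = 57706/(23631 + (-20)**2) = 57706/(23631 + 400) = 57706/24031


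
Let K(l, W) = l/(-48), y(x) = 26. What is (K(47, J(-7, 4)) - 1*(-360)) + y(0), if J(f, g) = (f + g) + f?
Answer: 18481/48 ≈ 385.02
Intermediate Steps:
J(f, g) = g + 2*f
K(l, W) = -l/48 (K(l, W) = l*(-1/48) = -l/48)
(K(47, J(-7, 4)) - 1*(-360)) + y(0) = (-1/48*47 - 1*(-360)) + 26 = (-47/48 + 360) + 26 = 17233/48 + 26 = 18481/48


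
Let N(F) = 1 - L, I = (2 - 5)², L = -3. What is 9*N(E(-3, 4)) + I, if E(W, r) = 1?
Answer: 45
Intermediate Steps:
I = 9 (I = (-3)² = 9)
N(F) = 4 (N(F) = 1 - 1*(-3) = 1 + 3 = 4)
9*N(E(-3, 4)) + I = 9*4 + 9 = 36 + 9 = 45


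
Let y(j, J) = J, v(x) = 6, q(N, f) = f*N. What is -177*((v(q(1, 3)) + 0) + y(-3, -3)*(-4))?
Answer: -3186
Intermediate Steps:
q(N, f) = N*f
-177*((v(q(1, 3)) + 0) + y(-3, -3)*(-4)) = -177*((6 + 0) - 3*(-4)) = -177*(6 + 12) = -177*18 = -1*3186 = -3186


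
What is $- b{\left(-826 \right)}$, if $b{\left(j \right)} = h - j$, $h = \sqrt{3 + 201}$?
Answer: $-826 - 2 \sqrt{51} \approx -840.28$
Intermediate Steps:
$h = 2 \sqrt{51}$ ($h = \sqrt{204} = 2 \sqrt{51} \approx 14.283$)
$b{\left(j \right)} = - j + 2 \sqrt{51}$ ($b{\left(j \right)} = 2 \sqrt{51} - j = - j + 2 \sqrt{51}$)
$- b{\left(-826 \right)} = - (\left(-1\right) \left(-826\right) + 2 \sqrt{51}) = - (826 + 2 \sqrt{51}) = -826 - 2 \sqrt{51}$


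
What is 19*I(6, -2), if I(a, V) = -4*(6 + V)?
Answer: -304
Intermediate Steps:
I(a, V) = -24 - 4*V
19*I(6, -2) = 19*(-24 - 4*(-2)) = 19*(-24 + 8) = 19*(-16) = -304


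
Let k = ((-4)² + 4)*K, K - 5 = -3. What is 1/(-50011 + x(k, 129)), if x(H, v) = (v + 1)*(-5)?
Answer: -1/50661 ≈ -1.9739e-5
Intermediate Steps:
K = 2 (K = 5 - 3 = 2)
k = 40 (k = ((-4)² + 4)*2 = (16 + 4)*2 = 20*2 = 40)
x(H, v) = -5 - 5*v (x(H, v) = (1 + v)*(-5) = -5 - 5*v)
1/(-50011 + x(k, 129)) = 1/(-50011 + (-5 - 5*129)) = 1/(-50011 + (-5 - 645)) = 1/(-50011 - 650) = 1/(-50661) = -1/50661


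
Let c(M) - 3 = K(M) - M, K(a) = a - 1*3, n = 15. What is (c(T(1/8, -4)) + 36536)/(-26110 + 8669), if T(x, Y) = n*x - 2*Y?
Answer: -36536/17441 ≈ -2.0948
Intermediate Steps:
T(x, Y) = -2*Y + 15*x (T(x, Y) = 15*x - 2*Y = -2*Y + 15*x)
K(a) = -3 + a (K(a) = a - 3 = -3 + a)
c(M) = 0 (c(M) = 3 + ((-3 + M) - M) = 3 - 3 = 0)
(c(T(1/8, -4)) + 36536)/(-26110 + 8669) = (0 + 36536)/(-26110 + 8669) = 36536/(-17441) = 36536*(-1/17441) = -36536/17441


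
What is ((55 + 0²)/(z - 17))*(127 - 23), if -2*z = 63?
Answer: -11440/97 ≈ -117.94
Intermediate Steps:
z = -63/2 (z = -½*63 = -63/2 ≈ -31.500)
((55 + 0²)/(z - 17))*(127 - 23) = ((55 + 0²)/(-63/2 - 17))*(127 - 23) = ((55 + 0)/(-97/2))*104 = (55*(-2/97))*104 = -110/97*104 = -11440/97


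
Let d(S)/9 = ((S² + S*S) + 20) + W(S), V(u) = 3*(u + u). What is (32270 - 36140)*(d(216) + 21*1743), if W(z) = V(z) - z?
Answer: -3430023570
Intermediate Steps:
V(u) = 6*u (V(u) = 3*(2*u) = 6*u)
W(z) = 5*z (W(z) = 6*z - z = 5*z)
d(S) = 180 + 18*S² + 45*S (d(S) = 9*(((S² + S*S) + 20) + 5*S) = 9*(((S² + S²) + 20) + 5*S) = 9*((2*S² + 20) + 5*S) = 9*((20 + 2*S²) + 5*S) = 9*(20 + 2*S² + 5*S) = 180 + 18*S² + 45*S)
(32270 - 36140)*(d(216) + 21*1743) = (32270 - 36140)*((180 + 18*216² + 45*216) + 21*1743) = -3870*((180 + 18*46656 + 9720) + 36603) = -3870*((180 + 839808 + 9720) + 36603) = -3870*(849708 + 36603) = -3870*886311 = -3430023570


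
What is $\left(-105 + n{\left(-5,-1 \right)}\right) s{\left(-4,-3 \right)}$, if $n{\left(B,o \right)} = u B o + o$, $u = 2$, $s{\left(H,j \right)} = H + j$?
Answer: $672$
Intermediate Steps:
$n{\left(B,o \right)} = o + 2 B o$ ($n{\left(B,o \right)} = 2 B o + o = o + 2 B o$)
$\left(-105 + n{\left(-5,-1 \right)}\right) s{\left(-4,-3 \right)} = \left(-105 - \left(1 + 2 \left(-5\right)\right)\right) \left(-4 - 3\right) = \left(-105 - \left(1 - 10\right)\right) \left(-7\right) = \left(-105 - -9\right) \left(-7\right) = \left(-105 + 9\right) \left(-7\right) = \left(-96\right) \left(-7\right) = 672$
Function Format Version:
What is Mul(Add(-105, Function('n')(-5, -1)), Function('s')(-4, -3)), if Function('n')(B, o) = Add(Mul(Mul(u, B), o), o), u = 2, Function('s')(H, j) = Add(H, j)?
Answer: 672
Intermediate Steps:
Function('n')(B, o) = Add(o, Mul(2, B, o)) (Function('n')(B, o) = Add(Mul(Mul(2, B), o), o) = Add(Mul(2, B, o), o) = Add(o, Mul(2, B, o)))
Mul(Add(-105, Function('n')(-5, -1)), Function('s')(-4, -3)) = Mul(Add(-105, Mul(-1, Add(1, Mul(2, -5)))), Add(-4, -3)) = Mul(Add(-105, Mul(-1, Add(1, -10))), -7) = Mul(Add(-105, Mul(-1, -9)), -7) = Mul(Add(-105, 9), -7) = Mul(-96, -7) = 672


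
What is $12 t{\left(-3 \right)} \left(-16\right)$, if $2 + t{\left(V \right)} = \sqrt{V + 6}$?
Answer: $384 - 192 \sqrt{3} \approx 51.446$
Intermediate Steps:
$t{\left(V \right)} = -2 + \sqrt{6 + V}$ ($t{\left(V \right)} = -2 + \sqrt{V + 6} = -2 + \sqrt{6 + V}$)
$12 t{\left(-3 \right)} \left(-16\right) = 12 \left(-2 + \sqrt{6 - 3}\right) \left(-16\right) = 12 \left(-2 + \sqrt{3}\right) \left(-16\right) = \left(-24 + 12 \sqrt{3}\right) \left(-16\right) = 384 - 192 \sqrt{3}$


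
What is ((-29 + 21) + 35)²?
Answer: 729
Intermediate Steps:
((-29 + 21) + 35)² = (-8 + 35)² = 27² = 729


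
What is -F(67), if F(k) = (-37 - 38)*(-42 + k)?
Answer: 1875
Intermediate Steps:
F(k) = 3150 - 75*k (F(k) = -75*(-42 + k) = 3150 - 75*k)
-F(67) = -(3150 - 75*67) = -(3150 - 5025) = -1*(-1875) = 1875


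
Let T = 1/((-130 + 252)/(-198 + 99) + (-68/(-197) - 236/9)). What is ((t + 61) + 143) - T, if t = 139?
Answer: 20152045/58746 ≈ 343.04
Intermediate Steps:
T = -2167/58746 (T = 1/(122/(-99) + (-68*(-1/197) - 236*1/9)) = 1/(122*(-1/99) + (68/197 - 236/9)) = 1/(-122/99 - 45880/1773) = 1/(-58746/2167) = -2167/58746 ≈ -0.036888)
((t + 61) + 143) - T = ((139 + 61) + 143) - 1*(-2167/58746) = (200 + 143) + 2167/58746 = 343 + 2167/58746 = 20152045/58746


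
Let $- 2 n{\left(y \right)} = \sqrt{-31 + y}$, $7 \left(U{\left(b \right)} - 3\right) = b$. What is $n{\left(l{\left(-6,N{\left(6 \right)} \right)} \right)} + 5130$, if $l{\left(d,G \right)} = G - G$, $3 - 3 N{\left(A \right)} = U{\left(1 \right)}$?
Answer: $5130 - \frac{i \sqrt{31}}{2} \approx 5130.0 - 2.7839 i$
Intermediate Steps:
$U{\left(b \right)} = 3 + \frac{b}{7}$
$N{\left(A \right)} = - \frac{1}{21}$ ($N{\left(A \right)} = 1 - \frac{3 + \frac{1}{7} \cdot 1}{3} = 1 - \frac{3 + \frac{1}{7}}{3} = 1 - \frac{22}{21} = - \frac{1}{21}$)
$l{\left(d,G \right)} = 0$
$n{\left(y \right)} = - \frac{\sqrt{-31 + y}}{2}$
$n{\left(l{\left(-6,N{\left(6 \right)} \right)} \right)} + 5130 = - \frac{\sqrt{-31 + 0}}{2} + 5130 = - \frac{\sqrt{-31}}{2} + 5130 = - \frac{i \sqrt{31}}{2} + 5130 = 5130 - \frac{i \sqrt{31}}{2}$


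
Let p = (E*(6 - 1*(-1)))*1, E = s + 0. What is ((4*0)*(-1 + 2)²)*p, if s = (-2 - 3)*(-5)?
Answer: 0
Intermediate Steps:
s = 25 (s = -5*(-5) = 25)
E = 25 (E = 25 + 0 = 25)
p = 175 (p = (25*(6 - 1*(-1)))*1 = (25*(6 + 1))*1 = (25*7)*1 = 175*1 = 175)
((4*0)*(-1 + 2)²)*p = ((4*0)*(-1 + 2)²)*175 = (0*1²)*175 = (0*1)*175 = 0*175 = 0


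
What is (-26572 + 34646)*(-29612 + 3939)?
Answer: -207283802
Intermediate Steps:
(-26572 + 34646)*(-29612 + 3939) = 8074*(-25673) = -207283802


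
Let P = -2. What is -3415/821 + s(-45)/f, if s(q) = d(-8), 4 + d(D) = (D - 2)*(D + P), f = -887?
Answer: -3107921/728227 ≈ -4.2678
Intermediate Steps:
d(D) = -4 + (-2 + D)² (d(D) = -4 + (D - 2)*(D - 2) = -4 + (-2 + D)*(-2 + D) = -4 + (-2 + D)²)
s(q) = 96 (s(q) = -8*(-4 - 8) = -8*(-12) = 96)
-3415/821 + s(-45)/f = -3415/821 + 96/(-887) = -3415*1/821 + 96*(-1/887) = -3415/821 - 96/887 = -3107921/728227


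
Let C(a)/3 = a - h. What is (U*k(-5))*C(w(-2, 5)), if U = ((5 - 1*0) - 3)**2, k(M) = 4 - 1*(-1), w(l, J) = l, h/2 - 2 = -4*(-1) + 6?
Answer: -1560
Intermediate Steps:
h = 24 (h = 4 + 2*(-4*(-1) + 6) = 4 + 2*(4 + 6) = 4 + 2*10 = 4 + 20 = 24)
k(M) = 5 (k(M) = 4 + 1 = 5)
C(a) = -72 + 3*a (C(a) = 3*(a - 1*24) = 3*(a - 24) = 3*(-24 + a) = -72 + 3*a)
U = 4 (U = ((5 + 0) - 3)**2 = (5 - 3)**2 = 2**2 = 4)
(U*k(-5))*C(w(-2, 5)) = (4*5)*(-72 + 3*(-2)) = 20*(-72 - 6) = 20*(-78) = -1560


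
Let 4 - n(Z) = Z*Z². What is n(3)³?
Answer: -12167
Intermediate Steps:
n(Z) = 4 - Z³ (n(Z) = 4 - Z*Z² = 4 - Z³)
n(3)³ = (4 - 1*3³)³ = (4 - 1*27)³ = (4 - 27)³ = (-23)³ = -12167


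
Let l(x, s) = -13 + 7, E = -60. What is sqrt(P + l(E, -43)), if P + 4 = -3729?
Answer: I*sqrt(3739) ≈ 61.147*I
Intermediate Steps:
P = -3733 (P = -4 - 3729 = -3733)
l(x, s) = -6
sqrt(P + l(E, -43)) = sqrt(-3733 - 6) = sqrt(-3739) = I*sqrt(3739)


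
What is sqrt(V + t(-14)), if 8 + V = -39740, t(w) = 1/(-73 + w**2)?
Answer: I*sqrt(601347369)/123 ≈ 199.37*I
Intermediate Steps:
V = -39748 (V = -8 - 39740 = -39748)
sqrt(V + t(-14)) = sqrt(-39748 + 1/(-73 + (-14)**2)) = sqrt(-39748 + 1/(-73 + 196)) = sqrt(-39748 + 1/123) = sqrt(-4889003/123) = I*sqrt(601347369)/123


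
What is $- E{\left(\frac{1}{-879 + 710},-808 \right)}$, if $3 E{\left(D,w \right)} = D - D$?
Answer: $0$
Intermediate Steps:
$E{\left(D,w \right)} = 0$ ($E{\left(D,w \right)} = \frac{D - D}{3} = \frac{1}{3} \cdot 0 = 0$)
$- E{\left(\frac{1}{-879 + 710},-808 \right)} = \left(-1\right) 0 = 0$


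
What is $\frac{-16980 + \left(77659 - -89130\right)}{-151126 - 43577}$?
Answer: $- \frac{149809}{194703} \approx -0.76942$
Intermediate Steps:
$\frac{-16980 + \left(77659 - -89130\right)}{-151126 - 43577} = \frac{-16980 + \left(77659 + 89130\right)}{-194703} = \left(-16980 + 166789\right) \left(- \frac{1}{194703}\right) = 149809 \left(- \frac{1}{194703}\right) = - \frac{149809}{194703}$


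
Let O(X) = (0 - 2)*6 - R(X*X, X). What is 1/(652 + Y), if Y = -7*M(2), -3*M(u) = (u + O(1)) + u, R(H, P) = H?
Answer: 1/631 ≈ 0.0015848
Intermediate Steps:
O(X) = -12 - X² (O(X) = (0 - 2)*6 - X*X = -2*6 - X² = -12 - X²)
M(u) = 13/3 - 2*u/3 (M(u) = -((u + (-12 - 1*1²)) + u)/3 = -((u + (-12 - 1*1)) + u)/3 = -((u + (-12 - 1)) + u)/3 = -((u - 13) + u)/3 = -((-13 + u) + u)/3 = -(-13 + 2*u)/3 = 13/3 - 2*u/3)
Y = -21 (Y = -7*(13/3 - ⅔*2) = -7*(13/3 - 4/3) = -7*3 = -21)
1/(652 + Y) = 1/(652 - 21) = 1/631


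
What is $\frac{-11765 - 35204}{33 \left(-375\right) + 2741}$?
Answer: $\frac{46969}{9634} \approx 4.8753$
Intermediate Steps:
$\frac{-11765 - 35204}{33 \left(-375\right) + 2741} = - \frac{46969}{-12375 + 2741} = - \frac{46969}{-9634} = \left(-46969\right) \left(- \frac{1}{9634}\right) = \frac{46969}{9634}$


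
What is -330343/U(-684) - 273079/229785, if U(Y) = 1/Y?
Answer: 51920980245341/229785 ≈ 2.2595e+8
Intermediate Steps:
-330343/U(-684) - 273079/229785 = -330343/(1/(-684)) - 273079/229785 = -330343/(-1/684) - 273079*1/229785 = -330343*(-684) - 273079/229785 = 225954612 - 273079/229785 = 51920980245341/229785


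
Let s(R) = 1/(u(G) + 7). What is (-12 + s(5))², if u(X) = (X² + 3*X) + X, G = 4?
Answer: 218089/1521 ≈ 143.39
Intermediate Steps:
u(X) = X² + 4*X
s(R) = 1/39 (s(R) = 1/(4*(4 + 4) + 7) = 1/(4*8 + 7) = 1/(32 + 7) = 1/39)
(-12 + s(5))² = (-12 + 1/39)² = (-467/39)² = 218089/1521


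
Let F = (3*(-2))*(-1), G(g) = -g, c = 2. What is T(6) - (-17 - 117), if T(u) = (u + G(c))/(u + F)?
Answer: 403/3 ≈ 134.33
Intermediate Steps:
F = 6 (F = -6*(-1) = 6)
T(u) = (-2 + u)/(6 + u) (T(u) = (u - 1*2)/(u + 6) = (u - 2)/(6 + u) = (-2 + u)/(6 + u))
T(6) - (-17 - 117) = (-2 + 6)/(6 + 6) - (-17 - 117) = 4/12 - 1*(-134) = (1/12)*4 + 134 = 1/3 + 134 = 403/3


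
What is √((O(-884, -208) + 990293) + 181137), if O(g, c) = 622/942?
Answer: √259871349111/471 ≈ 1082.3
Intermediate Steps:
O(g, c) = 311/471 (O(g, c) = 622*(1/942) = 311/471)
√((O(-884, -208) + 990293) + 181137) = √((311/471 + 990293) + 181137) = √(466428314/471 + 181137) = √(551743841/471) = √259871349111/471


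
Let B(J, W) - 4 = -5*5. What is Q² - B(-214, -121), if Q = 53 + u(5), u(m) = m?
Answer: 3385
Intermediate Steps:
B(J, W) = -21 (B(J, W) = 4 - 5*5 = 4 - 25 = -21)
Q = 58 (Q = 53 + 5 = 58)
Q² - B(-214, -121) = 58² - 1*(-21) = 3364 + 21 = 3385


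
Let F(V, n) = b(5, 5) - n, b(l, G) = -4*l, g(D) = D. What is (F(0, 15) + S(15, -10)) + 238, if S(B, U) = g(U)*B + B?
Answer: 68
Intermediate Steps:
F(V, n) = -20 - n (F(V, n) = -4*5 - n = -20 - n)
S(B, U) = B + B*U (S(B, U) = U*B + B = B*U + B = B + B*U)
(F(0, 15) + S(15, -10)) + 238 = ((-20 - 1*15) + 15*(1 - 10)) + 238 = ((-20 - 15) + 15*(-9)) + 238 = (-35 - 135) + 238 = -170 + 238 = 68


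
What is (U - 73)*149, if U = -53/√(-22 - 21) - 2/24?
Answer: -130673/12 + 7897*I*√43/43 ≈ -10889.0 + 1204.3*I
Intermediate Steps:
U = -1/12 + 53*I*√43/43 (U = -53*(-I*√43/43) - 2*1/24 = -53*(-I*√43/43) - 1/12 = -(-53)*I*√43/43 - 1/12 = 53*I*√43/43 - 1/12 = -1/12 + 53*I*√43/43 ≈ -0.083333 + 8.0824*I)
(U - 73)*149 = ((-1/12 + 53*I*√43/43) - 73)*149 = (-877/12 + 53*I*√43/43)*149 = -130673/12 + 7897*I*√43/43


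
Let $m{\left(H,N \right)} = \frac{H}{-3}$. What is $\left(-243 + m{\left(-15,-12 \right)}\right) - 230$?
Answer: $-468$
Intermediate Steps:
$m{\left(H,N \right)} = - \frac{H}{3}$ ($m{\left(H,N \right)} = H \left(- \frac{1}{3}\right) = - \frac{H}{3}$)
$\left(-243 + m{\left(-15,-12 \right)}\right) - 230 = \left(-243 - -5\right) - 230 = \left(-243 + 5\right) - 230 = -238 - 230 = -468$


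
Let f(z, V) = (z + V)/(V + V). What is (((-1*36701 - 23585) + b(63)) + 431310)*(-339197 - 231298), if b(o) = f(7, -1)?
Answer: -211665625395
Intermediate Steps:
f(z, V) = (V + z)/(2*V) (f(z, V) = (V + z)/((2*V)) = (V + z)*(1/(2*V)) = (V + z)/(2*V))
b(o) = -3 (b(o) = (½)*(-1 + 7)/(-1) = (½)*(-1)*6 = -3)
(((-1*36701 - 23585) + b(63)) + 431310)*(-339197 - 231298) = (((-1*36701 - 23585) - 3) + 431310)*(-339197 - 231298) = (((-36701 - 23585) - 3) + 431310)*(-570495) = ((-60286 - 3) + 431310)*(-570495) = (-60289 + 431310)*(-570495) = 371021*(-570495) = -211665625395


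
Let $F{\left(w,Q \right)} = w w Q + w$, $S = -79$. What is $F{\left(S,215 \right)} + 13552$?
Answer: $1355288$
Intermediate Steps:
$F{\left(w,Q \right)} = w + Q w^{2}$ ($F{\left(w,Q \right)} = w^{2} Q + w = Q w^{2} + w = w + Q w^{2}$)
$F{\left(S,215 \right)} + 13552 = - 79 \left(1 + 215 \left(-79\right)\right) + 13552 = - 79 \left(1 - 16985\right) + 13552 = \left(-79\right) \left(-16984\right) + 13552 = 1341736 + 13552 = 1355288$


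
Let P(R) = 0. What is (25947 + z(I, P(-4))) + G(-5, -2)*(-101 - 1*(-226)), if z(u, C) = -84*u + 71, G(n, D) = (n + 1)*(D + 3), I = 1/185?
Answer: 4720746/185 ≈ 25518.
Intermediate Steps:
I = 1/185 ≈ 0.0054054
G(n, D) = (1 + n)*(3 + D)
z(u, C) = 71 - 84*u
(25947 + z(I, P(-4))) + G(-5, -2)*(-101 - 1*(-226)) = (25947 + (71 - 84*1/185)) + (3 - 2 + 3*(-5) - 2*(-5))*(-101 - 1*(-226)) = (25947 + (71 - 84/185)) + (3 - 2 - 15 + 10)*(-101 + 226) = (25947 + 13051/185) - 4*125 = 4813246/185 - 500 = 4720746/185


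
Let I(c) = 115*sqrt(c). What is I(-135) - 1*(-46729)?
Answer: 46729 + 345*I*sqrt(15) ≈ 46729.0 + 1336.2*I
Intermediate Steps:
I(-135) - 1*(-46729) = 115*sqrt(-135) - 1*(-46729) = 115*(3*I*sqrt(15)) + 46729 = 345*I*sqrt(15) + 46729 = 46729 + 345*I*sqrt(15)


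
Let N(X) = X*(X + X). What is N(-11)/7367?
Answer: 242/7367 ≈ 0.032849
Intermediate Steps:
N(X) = 2*X**2 (N(X) = X*(2*X) = 2*X**2)
N(-11)/7367 = (2*(-11)**2)/7367 = (2*121)*(1/7367) = 242*(1/7367) = 242/7367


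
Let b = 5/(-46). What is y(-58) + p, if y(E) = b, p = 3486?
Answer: 160351/46 ≈ 3485.9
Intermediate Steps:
b = -5/46 (b = 5*(-1/46) = -5/46 ≈ -0.10870)
y(E) = -5/46
y(-58) + p = -5/46 + 3486 = 160351/46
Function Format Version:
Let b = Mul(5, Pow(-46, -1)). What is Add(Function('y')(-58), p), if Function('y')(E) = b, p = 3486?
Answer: Rational(160351, 46) ≈ 3485.9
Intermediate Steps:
b = Rational(-5, 46) (b = Mul(5, Rational(-1, 46)) = Rational(-5, 46) ≈ -0.10870)
Function('y')(E) = Rational(-5, 46)
Add(Function('y')(-58), p) = Add(Rational(-5, 46), 3486) = Rational(160351, 46)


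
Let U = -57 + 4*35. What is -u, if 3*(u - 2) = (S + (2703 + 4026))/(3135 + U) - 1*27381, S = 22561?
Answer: 44031730/4827 ≈ 9122.0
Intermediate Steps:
U = 83 (U = -57 + 140 = 83)
u = -44031730/4827 (u = 2 + ((22561 + (2703 + 4026))/(3135 + 83) - 1*27381)/3 = 2 + ((22561 + 6729)/3218 - 27381)/3 = 2 + (29290*(1/3218) - 27381)/3 = 2 + (14645/1609 - 27381)/3 = 2 + (1/3)*(-44041384/1609) = 2 - 44041384/4827 = -44031730/4827 ≈ -9122.0)
-u = -1*(-44031730/4827) = 44031730/4827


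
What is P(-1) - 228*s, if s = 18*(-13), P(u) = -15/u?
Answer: 53367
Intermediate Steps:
s = -234
P(-1) - 228*s = -15/(-1) - 228*(-234) = -15*(-1) + 53352 = 15 + 53352 = 53367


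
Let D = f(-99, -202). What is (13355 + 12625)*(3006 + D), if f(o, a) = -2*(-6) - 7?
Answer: 78225780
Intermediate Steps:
f(o, a) = 5 (f(o, a) = 12 - 7 = 5)
D = 5
(13355 + 12625)*(3006 + D) = (13355 + 12625)*(3006 + 5) = 25980*3011 = 78225780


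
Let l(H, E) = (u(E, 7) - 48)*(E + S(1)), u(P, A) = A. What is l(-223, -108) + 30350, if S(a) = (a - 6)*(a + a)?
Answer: 35188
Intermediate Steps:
S(a) = 2*a*(-6 + a) (S(a) = (-6 + a)*(2*a) = 2*a*(-6 + a))
l(H, E) = 410 - 41*E (l(H, E) = (7 - 48)*(E + 2*1*(-6 + 1)) = -41*(E + 2*1*(-5)) = -41*(E - 10) = -41*(-10 + E) = 410 - 41*E)
l(-223, -108) + 30350 = (410 - 41*(-108)) + 30350 = (410 + 4428) + 30350 = 4838 + 30350 = 35188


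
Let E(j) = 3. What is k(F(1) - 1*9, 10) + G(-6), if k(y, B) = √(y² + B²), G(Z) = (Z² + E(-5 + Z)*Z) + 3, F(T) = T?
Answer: 21 + 2*√41 ≈ 33.806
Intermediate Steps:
G(Z) = 3 + Z² + 3*Z (G(Z) = (Z² + 3*Z) + 3 = 3 + Z² + 3*Z)
k(y, B) = √(B² + y²)
k(F(1) - 1*9, 10) + G(-6) = √(10² + (1 - 1*9)²) + (3 + (-6)² + 3*(-6)) = √(100 + (1 - 9)²) + (3 + 36 - 18) = √(100 + (-8)²) + 21 = √(100 + 64) + 21 = √164 + 21 = 2*√41 + 21 = 21 + 2*√41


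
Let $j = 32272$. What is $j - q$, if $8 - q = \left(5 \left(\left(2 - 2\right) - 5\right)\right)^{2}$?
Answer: $32889$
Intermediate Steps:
$q = -617$ ($q = 8 - \left(5 \left(\left(2 - 2\right) - 5\right)\right)^{2} = 8 - \left(5 \left(0 - 5\right)\right)^{2} = 8 - \left(5 \left(-5\right)\right)^{2} = 8 - \left(-25\right)^{2} = 8 - 625 = -617$)
$j - q = 32272 - -617 = 32272 + 617 = 32889$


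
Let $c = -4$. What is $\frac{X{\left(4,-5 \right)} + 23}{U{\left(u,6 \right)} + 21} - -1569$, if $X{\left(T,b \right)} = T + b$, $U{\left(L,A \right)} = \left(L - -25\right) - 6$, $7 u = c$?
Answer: $\frac{216599}{138} \approx 1569.6$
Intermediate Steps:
$u = - \frac{4}{7}$ ($u = \frac{1}{7} \left(-4\right) = - \frac{4}{7} \approx -0.57143$)
$U{\left(L,A \right)} = 19 + L$ ($U{\left(L,A \right)} = \left(L + 25\right) - 6 = \left(25 + L\right) - 6 = 19 + L$)
$\frac{X{\left(4,-5 \right)} + 23}{U{\left(u,6 \right)} + 21} - -1569 = \frac{\left(4 - 5\right) + 23}{\left(19 - \frac{4}{7}\right) + 21} - -1569 = \frac{-1 + 23}{\frac{129}{7} + 21} + 1569 = \frac{1}{\frac{276}{7}} \cdot 22 + 1569 = \frac{7}{276} \cdot 22 + 1569 = \frac{77}{138} + 1569 = \frac{216599}{138}$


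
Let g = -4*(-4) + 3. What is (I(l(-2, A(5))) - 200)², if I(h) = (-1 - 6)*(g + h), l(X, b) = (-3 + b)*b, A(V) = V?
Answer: 162409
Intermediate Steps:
l(X, b) = b*(-3 + b)
g = 19 (g = 16 + 3 = 19)
I(h) = -133 - 7*h (I(h) = (-1 - 6)*(19 + h) = -7*(19 + h) = -133 - 7*h)
(I(l(-2, A(5))) - 200)² = ((-133 - 35*(-3 + 5)) - 200)² = ((-133 - 35*2) - 200)² = ((-133 - 7*10) - 200)² = ((-133 - 70) - 200)² = (-203 - 200)² = (-403)² = 162409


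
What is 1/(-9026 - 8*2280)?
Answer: -1/27266 ≈ -3.6676e-5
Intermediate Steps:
1/(-9026 - 8*2280) = 1/(-9026 - 18240) = 1/(-27266) = -1/27266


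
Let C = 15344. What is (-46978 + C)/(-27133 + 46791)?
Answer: -15817/9829 ≈ -1.6092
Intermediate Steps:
(-46978 + C)/(-27133 + 46791) = (-46978 + 15344)/(-27133 + 46791) = -31634/19658 = -31634*1/19658 = -15817/9829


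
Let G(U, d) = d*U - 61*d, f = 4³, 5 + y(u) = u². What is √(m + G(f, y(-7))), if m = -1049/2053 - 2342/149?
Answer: √10833029322369/305897 ≈ 10.760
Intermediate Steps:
y(u) = -5 + u²
f = 64
G(U, d) = -61*d + U*d (G(U, d) = U*d - 61*d = -61*d + U*d)
m = -4964427/305897 (m = -1049*1/2053 - 2342*1/149 = -1049/2053 - 2342/149 = -4964427/305897 ≈ -16.229)
√(m + G(f, y(-7))) = √(-4964427/305897 + (-5 + (-7)²)*(-61 + 64)) = √(-4964427/305897 + (-5 + 49)*3) = √(-4964427/305897 + 44*3) = √(-4964427/305897 + 132) = √(35413977/305897) = √10833029322369/305897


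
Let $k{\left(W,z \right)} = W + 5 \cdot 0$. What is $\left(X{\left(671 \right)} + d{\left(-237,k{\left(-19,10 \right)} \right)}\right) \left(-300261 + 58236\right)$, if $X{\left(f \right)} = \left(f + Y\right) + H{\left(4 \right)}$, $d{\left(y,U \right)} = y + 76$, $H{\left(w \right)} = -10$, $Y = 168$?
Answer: $-161672700$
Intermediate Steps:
$k{\left(W,z \right)} = W$ ($k{\left(W,z \right)} = W + 0 = W$)
$d{\left(y,U \right)} = 76 + y$
$X{\left(f \right)} = 158 + f$ ($X{\left(f \right)} = \left(f + 168\right) - 10 = \left(168 + f\right) - 10 = 158 + f$)
$\left(X{\left(671 \right)} + d{\left(-237,k{\left(-19,10 \right)} \right)}\right) \left(-300261 + 58236\right) = \left(\left(158 + 671\right) + \left(76 - 237\right)\right) \left(-300261 + 58236\right) = \left(829 - 161\right) \left(-242025\right) = 668 \left(-242025\right) = -161672700$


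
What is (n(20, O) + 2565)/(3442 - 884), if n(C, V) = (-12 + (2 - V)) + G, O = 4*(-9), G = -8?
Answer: 2583/2558 ≈ 1.0098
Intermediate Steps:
O = -36
n(C, V) = -18 - V (n(C, V) = (-12 + (2 - V)) - 8 = (-10 - V) - 8 = -18 - V)
(n(20, O) + 2565)/(3442 - 884) = ((-18 - 1*(-36)) + 2565)/(3442 - 884) = ((-18 + 36) + 2565)/2558 = (18 + 2565)*(1/2558) = 2583*(1/2558) = 2583/2558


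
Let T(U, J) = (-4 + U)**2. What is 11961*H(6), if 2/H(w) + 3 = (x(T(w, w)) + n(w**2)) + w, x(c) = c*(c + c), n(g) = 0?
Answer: 23922/35 ≈ 683.49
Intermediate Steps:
x(c) = 2*c**2 (x(c) = c*(2*c) = 2*c**2)
H(w) = 2/(-3 + w + 2*(-4 + w)**4) (H(w) = 2/(-3 + ((2*((-4 + w)**2)**2 + 0) + w)) = 2/(-3 + ((2*(-4 + w)**4 + 0) + w)) = 2/(-3 + (2*(-4 + w)**4 + w)) = 2/(-3 + (w + 2*(-4 + w)**4)) = 2/(-3 + w + 2*(-4 + w)**4))
11961*H(6) = 11961*(2/(-3 + 6 + 2*(-4 + 6)**4)) = 11961*(2/(-3 + 6 + 2*2**4)) = 11961*(2/(-3 + 6 + 2*16)) = 11961*(2/(-3 + 6 + 32)) = 11961*(2/35) = 23922/35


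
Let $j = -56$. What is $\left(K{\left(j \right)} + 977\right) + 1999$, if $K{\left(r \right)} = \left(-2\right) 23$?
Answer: $2930$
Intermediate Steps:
$K{\left(r \right)} = -46$
$\left(K{\left(j \right)} + 977\right) + 1999 = \left(-46 + 977\right) + 1999 = 931 + 1999 = 2930$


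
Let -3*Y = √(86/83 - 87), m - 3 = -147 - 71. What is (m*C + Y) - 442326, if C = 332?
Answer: -513706 - I*√592205/249 ≈ -5.1371e+5 - 3.0906*I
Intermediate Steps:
m = -215 (m = 3 + (-147 - 71) = 3 - 218 = -215)
Y = -I*√592205/249 (Y = -√(86/83 - 87)/3 = -I*√592205/249 ≈ -3.0906*I)
(m*C + Y) - 442326 = (-215*332 - I*√592205/249) - 442326 = (-71380 - I*√592205/249) - 442326 = -513706 - I*√592205/249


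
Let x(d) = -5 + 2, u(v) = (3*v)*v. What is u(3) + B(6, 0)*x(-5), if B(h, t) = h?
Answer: 9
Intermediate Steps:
u(v) = 3*v²
x(d) = -3
u(3) + B(6, 0)*x(-5) = 3*3² + 6*(-3) = 3*9 - 18 = 27 - 18 = 9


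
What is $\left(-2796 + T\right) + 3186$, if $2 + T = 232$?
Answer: $620$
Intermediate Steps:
$T = 230$ ($T = -2 + 232 = 230$)
$\left(-2796 + T\right) + 3186 = \left(-2796 + 230\right) + 3186 = -2566 + 3186 = 620$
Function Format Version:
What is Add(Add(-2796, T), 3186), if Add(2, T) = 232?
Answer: 620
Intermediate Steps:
T = 230 (T = Add(-2, 232) = 230)
Add(Add(-2796, T), 3186) = Add(Add(-2796, 230), 3186) = Add(-2566, 3186) = 620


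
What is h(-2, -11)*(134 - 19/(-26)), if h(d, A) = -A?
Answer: 38533/26 ≈ 1482.0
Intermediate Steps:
h(-2, -11)*(134 - 19/(-26)) = (-1*(-11))*(134 - 19/(-26)) = 11*(134 - 19*(-1/26)) = 11*(134 + 19/26) = 11*(3503/26) = 38533/26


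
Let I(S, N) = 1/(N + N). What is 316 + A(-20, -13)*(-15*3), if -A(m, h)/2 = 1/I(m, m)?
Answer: -3284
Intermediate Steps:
I(S, N) = 1/(2*N)
A(m, h) = -4*m (A(m, h) = -2*2*m = -4*m)
316 + A(-20, -13)*(-15*3) = 316 + (-4*(-20))*(-15*3) = 316 + 80*(-45) = 316 - 3600 = -3284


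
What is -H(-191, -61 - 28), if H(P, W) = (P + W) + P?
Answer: 471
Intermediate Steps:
H(P, W) = W + 2*P
-H(-191, -61 - 28) = -((-61 - 28) + 2*(-191)) = -(-89 - 382) = -1*(-471) = 471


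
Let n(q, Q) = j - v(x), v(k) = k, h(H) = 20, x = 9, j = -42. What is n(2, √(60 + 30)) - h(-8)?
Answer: -71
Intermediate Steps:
n(q, Q) = -51 (n(q, Q) = -42 - 1*9 = -42 - 9 = -51)
n(2, √(60 + 30)) - h(-8) = -51 - 1*20 = -51 - 20 = -71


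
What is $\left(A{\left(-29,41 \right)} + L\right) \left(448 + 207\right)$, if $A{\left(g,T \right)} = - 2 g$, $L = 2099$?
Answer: $1412835$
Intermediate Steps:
$\left(A{\left(-29,41 \right)} + L\right) \left(448 + 207\right) = \left(\left(-2\right) \left(-29\right) + 2099\right) \left(448 + 207\right) = \left(58 + 2099\right) 655 = 2157 \cdot 655 = 1412835$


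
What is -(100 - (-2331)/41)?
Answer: -6431/41 ≈ -156.85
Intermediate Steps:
-(100 - (-2331)/41) = -(100 - 37*(-63/41)) = -(100 + 2331/41) = -1*6431/41 = -6431/41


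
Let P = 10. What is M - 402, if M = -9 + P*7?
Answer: -341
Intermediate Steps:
M = 61 (M = -9 + 10*7 = -9 + 70 = 61)
M - 402 = 61 - 402 = -341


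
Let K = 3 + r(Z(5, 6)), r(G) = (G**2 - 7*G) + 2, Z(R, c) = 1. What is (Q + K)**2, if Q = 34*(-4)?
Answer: 18769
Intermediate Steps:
r(G) = 2 + G**2 - 7*G
Q = -136
K = -1 (K = 3 + (2 + 1**2 - 7*1) = 3 + (2 + 1 - 7) = 3 - 4 = -1)
(Q + K)**2 = (-136 - 1)**2 = (-137)**2 = 18769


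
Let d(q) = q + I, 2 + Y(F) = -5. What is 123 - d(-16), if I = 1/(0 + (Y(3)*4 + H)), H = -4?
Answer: 4449/32 ≈ 139.03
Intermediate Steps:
Y(F) = -7 (Y(F) = -2 - 5 = -7)
I = -1/32 (I = 1/(0 + (-7*4 - 4)) = 1/(0 + (-28 - 4)) = 1/(0 - 32) = 1/(-32) = -1/32 ≈ -0.031250)
d(q) = -1/32 + q (d(q) = q - 1/32 = -1/32 + q)
123 - d(-16) = 123 - (-1/32 - 16) = 123 - 1*(-513/32) = 123 + 513/32 = 4449/32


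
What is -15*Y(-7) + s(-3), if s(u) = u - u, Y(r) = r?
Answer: 105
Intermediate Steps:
s(u) = 0
-15*Y(-7) + s(-3) = -15*(-7) + 0 = 105 + 0 = 105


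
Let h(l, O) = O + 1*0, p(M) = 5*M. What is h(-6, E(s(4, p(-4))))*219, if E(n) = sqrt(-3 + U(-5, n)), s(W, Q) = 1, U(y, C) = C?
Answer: 219*I*sqrt(2) ≈ 309.71*I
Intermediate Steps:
E(n) = sqrt(-3 + n)
h(l, O) = O (h(l, O) = O + 0 = O)
h(-6, E(s(4, p(-4))))*219 = sqrt(-3 + 1)*219 = sqrt(-2)*219 = (I*sqrt(2))*219 = 219*I*sqrt(2)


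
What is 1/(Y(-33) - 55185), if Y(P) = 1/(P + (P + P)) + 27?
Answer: -99/5460643 ≈ -1.8130e-5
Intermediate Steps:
Y(P) = 27 + 1/(3*P) (Y(P) = 1/(P + 2*P) + 27 = 1/(3*P) + 27 = 27 + 1/(3*P))
1/(Y(-33) - 55185) = 1/((27 + (1/3)/(-33)) - 55185) = 1/((27 + (1/3)*(-1/33)) - 55185) = 1/((27 - 1/99) - 55185) = 1/(2672/99 - 55185) = 1/(-5460643/99) = -99/5460643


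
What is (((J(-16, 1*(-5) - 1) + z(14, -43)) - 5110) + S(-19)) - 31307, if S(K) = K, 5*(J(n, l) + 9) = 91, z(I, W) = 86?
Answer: -181704/5 ≈ -36341.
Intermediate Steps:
J(n, l) = 46/5 (J(n, l) = -9 + (⅕)*91 = -9 + 91/5 = 46/5)
(((J(-16, 1*(-5) - 1) + z(14, -43)) - 5110) + S(-19)) - 31307 = (((46/5 + 86) - 5110) - 19) - 31307 = ((476/5 - 5110) - 19) - 31307 = (-25074/5 - 19) - 31307 = -25169/5 - 31307 = -181704/5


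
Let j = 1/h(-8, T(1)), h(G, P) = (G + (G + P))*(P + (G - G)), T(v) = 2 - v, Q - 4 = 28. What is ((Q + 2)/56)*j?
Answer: -17/420 ≈ -0.040476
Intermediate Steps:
Q = 32 (Q = 4 + 28 = 32)
h(G, P) = P*(P + 2*G) (h(G, P) = (P + 2*G)*(P + 0) = (P + 2*G)*P = P*(P + 2*G))
j = -1/15 (j = 1/((2 - 1*1)*((2 - 1*1) + 2*(-8))) = 1/((2 - 1)*((2 - 1) - 16)) = 1/(1*(1 - 16)) = 1/(1*(-15)) = 1/(-15) = -1/15 ≈ -0.066667)
((Q + 2)/56)*j = ((32 + 2)/56)*(-1/15) = (34*(1/56))*(-1/15) = (17/28)*(-1/15) = -17/420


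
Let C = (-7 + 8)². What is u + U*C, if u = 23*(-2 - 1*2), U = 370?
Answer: 278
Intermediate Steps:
C = 1 (C = 1² = 1)
u = -92 (u = 23*(-2 - 2) = 23*(-4) = -92)
u + U*C = -92 + 370*1 = -92 + 370 = 278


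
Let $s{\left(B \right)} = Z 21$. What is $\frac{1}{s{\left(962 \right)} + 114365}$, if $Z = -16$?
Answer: $\frac{1}{114029} \approx 8.7697 \cdot 10^{-6}$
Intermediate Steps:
$s{\left(B \right)} = -336$ ($s{\left(B \right)} = \left(-16\right) 21 = -336$)
$\frac{1}{s{\left(962 \right)} + 114365} = \frac{1}{-336 + 114365} = \frac{1}{114029}$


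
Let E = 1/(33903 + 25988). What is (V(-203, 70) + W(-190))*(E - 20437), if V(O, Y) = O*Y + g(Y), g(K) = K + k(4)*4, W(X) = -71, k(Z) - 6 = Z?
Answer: 17345195818586/59891 ≈ 2.8961e+8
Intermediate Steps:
k(Z) = 6 + Z
E = 1/59891 ≈ 1.6697e-5
g(K) = 40 + K (g(K) = K + (6 + 4)*4 = K + 10*4 = K + 40 = 40 + K)
V(O, Y) = 40 + Y + O*Y (V(O, Y) = O*Y + (40 + Y) = 40 + Y + O*Y)
(V(-203, 70) + W(-190))*(E - 20437) = ((40 + 70 - 203*70) - 71)*(1/59891 - 20437) = ((40 + 70 - 14210) - 71)*(-1223992366/59891) = (-14100 - 71)*(-1223992366/59891) = -14171*(-1223992366/59891) = 17345195818586/59891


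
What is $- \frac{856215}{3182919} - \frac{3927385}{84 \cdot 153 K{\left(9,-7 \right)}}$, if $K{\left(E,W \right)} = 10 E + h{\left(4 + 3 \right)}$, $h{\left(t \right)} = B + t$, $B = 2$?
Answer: $- \frac{58830960085}{17531517852} \approx -3.3557$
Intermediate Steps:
$h{\left(t \right)} = 2 + t$
$K{\left(E,W \right)} = 9 + 10 E$ ($K{\left(E,W \right)} = 10 E + \left(2 + \left(4 + 3\right)\right) = 10 E + \left(2 + 7\right) = 10 E + 9 = 9 + 10 E$)
$- \frac{856215}{3182919} - \frac{3927385}{84 \cdot 153 K{\left(9,-7 \right)}} = - \frac{856215}{3182919} - \frac{3927385}{84 \cdot 153 \left(9 + 10 \cdot 9\right)} = \left(-856215\right) \frac{1}{3182919} - \frac{3927385}{12852 \left(9 + 90\right)} = - \frac{285405}{1060973} - \frac{3927385}{12852 \cdot 99} = - \frac{285405}{1060973} - \frac{3927385}{1272348} = - \frac{285405}{1060973} - \frac{51005}{16524} = - \frac{58830960085}{17531517852}$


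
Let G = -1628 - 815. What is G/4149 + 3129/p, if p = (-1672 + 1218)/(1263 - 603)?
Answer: -4284687491/941823 ≈ -4549.4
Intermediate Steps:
p = -227/330 (p = -454/660 = -454*1/660 = -227/330 ≈ -0.68788)
G = -2443
G/4149 + 3129/p = -2443/4149 + 3129/(-227/330) = -2443*1/4149 + 3129*(-330/227) = -2443/4149 - 1032570/227 = -4284687491/941823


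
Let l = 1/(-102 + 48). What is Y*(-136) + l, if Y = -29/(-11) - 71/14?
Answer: 1376923/4158 ≈ 331.15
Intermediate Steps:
Y = -375/154 (Y = -29*(-1/11) - 71*1/14 = 29/11 - 71/14 = -375/154 ≈ -2.4351)
l = -1/54 (l = 1/(-54) = -1/54 ≈ -0.018519)
Y*(-136) + l = -375/154*(-136) - 1/54 = 25500/77 - 1/54 = 1376923/4158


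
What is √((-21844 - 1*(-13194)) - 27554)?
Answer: 2*I*√9051 ≈ 190.27*I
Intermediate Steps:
√((-21844 - 1*(-13194)) - 27554) = √((-21844 + 13194) - 27554) = √(-8650 - 27554) = √(-36204) = 2*I*√9051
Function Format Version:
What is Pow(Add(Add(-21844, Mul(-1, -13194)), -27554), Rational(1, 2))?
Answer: Mul(2, I, Pow(9051, Rational(1, 2))) ≈ Mul(190.27, I)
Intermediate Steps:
Pow(Add(Add(-21844, Mul(-1, -13194)), -27554), Rational(1, 2)) = Pow(Add(Add(-21844, 13194), -27554), Rational(1, 2)) = Pow(Add(-8650, -27554), Rational(1, 2)) = Pow(-36204, Rational(1, 2)) = Mul(2, I, Pow(9051, Rational(1, 2)))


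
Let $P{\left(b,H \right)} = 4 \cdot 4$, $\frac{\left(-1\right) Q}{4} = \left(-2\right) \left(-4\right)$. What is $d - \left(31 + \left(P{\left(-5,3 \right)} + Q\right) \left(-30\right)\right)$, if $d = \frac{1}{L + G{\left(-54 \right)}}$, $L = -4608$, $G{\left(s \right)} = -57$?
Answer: $- \frac{2383816}{4665} \approx -511.0$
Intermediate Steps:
$Q = -32$ ($Q = - 4 \left(\left(-2\right) \left(-4\right)\right) = \left(-4\right) 8 = -32$)
$P{\left(b,H \right)} = 16$
$d = - \frac{1}{4665}$ ($d = \frac{1}{-4608 - 57} = \frac{1}{-4665} = - \frac{1}{4665} \approx -0.00021436$)
$d - \left(31 + \left(P{\left(-5,3 \right)} + Q\right) \left(-30\right)\right) = - \frac{1}{4665} - \left(31 + \left(16 - 32\right) \left(-30\right)\right) = - \frac{1}{4665} - \left(31 - -480\right) = - \frac{1}{4665} - \left(31 + 480\right) = - \frac{1}{4665} - 511 = - \frac{2383816}{4665}$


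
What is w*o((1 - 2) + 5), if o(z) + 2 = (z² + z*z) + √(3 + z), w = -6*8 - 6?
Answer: -1620 - 54*√7 ≈ -1762.9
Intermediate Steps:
w = -54 (w = -48 - 6 = -54)
o(z) = -2 + √(3 + z) + 2*z² (o(z) = -2 + ((z² + z*z) + √(3 + z)) = -2 + ((z² + z²) + √(3 + z)) = -2 + (2*z² + √(3 + z)) = -2 + (√(3 + z) + 2*z²) = -2 + √(3 + z) + 2*z²)
w*o((1 - 2) + 5) = -54*(-2 + √(3 + ((1 - 2) + 5)) + 2*((1 - 2) + 5)²) = -54*(-2 + √(3 + (-1 + 5)) + 2*(-1 + 5)²) = -54*(-2 + √(3 + 4) + 2*4²) = -54*(-2 + √7 + 2*16) = -54*(-2 + √7 + 32) = -54*(30 + √7) = -1620 - 54*√7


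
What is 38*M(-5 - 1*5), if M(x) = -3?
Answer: -114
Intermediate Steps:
38*M(-5 - 1*5) = 38*(-3) = -114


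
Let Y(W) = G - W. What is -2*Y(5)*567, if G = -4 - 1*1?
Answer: 11340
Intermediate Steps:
G = -5 (G = -4 - 1 = -5)
Y(W) = -5 - W
-2*Y(5)*567 = -2*(-5 - 1*5)*567 = -2*(-5 - 5)*567 = -2*(-10)*567 = 20*567 = 11340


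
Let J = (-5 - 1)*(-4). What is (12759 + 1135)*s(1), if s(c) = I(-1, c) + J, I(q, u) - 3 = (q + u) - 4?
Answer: 319562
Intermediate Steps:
I(q, u) = -1 + q + u (I(q, u) = 3 + ((q + u) - 4) = 3 + (-4 + q + u) = -1 + q + u)
J = 24 (J = -6*(-4) = 24)
s(c) = 22 + c (s(c) = (-1 - 1 + c) + 24 = (-2 + c) + 24 = 22 + c)
(12759 + 1135)*s(1) = (12759 + 1135)*(22 + 1) = 13894*23 = 319562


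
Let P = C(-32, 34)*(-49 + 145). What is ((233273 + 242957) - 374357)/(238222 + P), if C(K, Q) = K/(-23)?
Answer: 2343079/5482178 ≈ 0.42740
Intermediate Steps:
C(K, Q) = -K/23 (C(K, Q) = K*(-1/23) = -K/23)
P = 3072/23 (P = (-1/23*(-32))*(-49 + 145) = (32/23)*96 = 3072/23 ≈ 133.57)
((233273 + 242957) - 374357)/(238222 + P) = ((233273 + 242957) - 374357)/(238222 + 3072/23) = (476230 - 374357)/(5482178/23) = 101873*(23/5482178) = 2343079/5482178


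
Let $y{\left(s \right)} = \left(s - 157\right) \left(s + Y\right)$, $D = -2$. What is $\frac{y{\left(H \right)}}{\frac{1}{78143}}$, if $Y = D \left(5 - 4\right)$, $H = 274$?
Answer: $2486822832$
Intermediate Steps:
$Y = -2$ ($Y = - 2 \left(5 - 4\right) = \left(-2\right) 1 = -2$)
$y{\left(s \right)} = \left(-157 + s\right) \left(-2 + s\right)$ ($y{\left(s \right)} = \left(s - 157\right) \left(s - 2\right) = \left(-157 + s\right) \left(-2 + s\right)$)
$\frac{y{\left(H \right)}}{\frac{1}{78143}} = \frac{314 + 274^{2} - 43566}{\frac{1}{78143}} = \left(314 + 75076 - 43566\right) \frac{1}{\frac{1}{78143}} = 31824 \cdot 78143 = 2486822832$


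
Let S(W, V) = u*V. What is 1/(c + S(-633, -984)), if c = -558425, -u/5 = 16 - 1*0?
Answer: -1/479705 ≈ -2.0846e-6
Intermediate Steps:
u = -80 (u = -5*(16 - 1*0) = -5*(16 + 0) = -5*16 = -80)
S(W, V) = -80*V
1/(c + S(-633, -984)) = 1/(-558425 - 80*(-984)) = 1/(-558425 + 78720) = 1/(-479705) = -1/479705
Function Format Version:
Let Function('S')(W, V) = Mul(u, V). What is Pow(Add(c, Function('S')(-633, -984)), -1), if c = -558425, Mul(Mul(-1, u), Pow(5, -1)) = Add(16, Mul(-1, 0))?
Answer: Rational(-1, 479705) ≈ -2.0846e-6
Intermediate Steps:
u = -80 (u = Mul(-5, Add(16, Mul(-1, 0))) = Mul(-5, Add(16, 0)) = Mul(-5, 16) = -80)
Function('S')(W, V) = Mul(-80, V)
Pow(Add(c, Function('S')(-633, -984)), -1) = Pow(Add(-558425, Mul(-80, -984)), -1) = Pow(Add(-558425, 78720), -1) = Pow(-479705, -1) = Rational(-1, 479705)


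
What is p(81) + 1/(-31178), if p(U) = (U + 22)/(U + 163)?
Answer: 1605545/3803716 ≈ 0.42210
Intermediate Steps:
p(U) = (22 + U)/(163 + U)
p(81) + 1/(-31178) = (22 + 81)/(163 + 81) + 1/(-31178) = 103/244 - 1/31178 = 1605545/3803716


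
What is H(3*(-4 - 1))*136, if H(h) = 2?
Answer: 272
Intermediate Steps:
H(3*(-4 - 1))*136 = 2*136 = 272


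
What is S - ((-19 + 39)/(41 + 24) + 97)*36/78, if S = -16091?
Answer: -2726969/169 ≈ -16136.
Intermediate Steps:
S - ((-19 + 39)/(41 + 24) + 97)*36/78 = -16091 - ((-19 + 39)/(41 + 24) + 97)*36/78 = -16091 - (20/65 + 97)*36*(1/78) = -16091 - (20*(1/65) + 97)*6/13 = -16091 - (4/13 + 97)*6/13 = -16091 - 1265*6/(13*13) = -16091 - 1*7590/169 = -16091 - 7590/169 = -2726969/169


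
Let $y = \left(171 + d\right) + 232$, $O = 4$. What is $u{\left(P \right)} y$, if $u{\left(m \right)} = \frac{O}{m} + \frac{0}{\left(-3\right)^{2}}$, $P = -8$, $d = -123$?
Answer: $-140$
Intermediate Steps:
$y = 280$ ($y = \left(171 - 123\right) + 232 = 48 + 232 = 280$)
$u{\left(m \right)} = \frac{4}{m}$ ($u{\left(m \right)} = \frac{4}{m} + \frac{0}{\left(-3\right)^{2}} = \frac{4}{m} + \frac{0}{9} = \frac{4}{m} + 0 \cdot \frac{1}{9} = \frac{4}{m} + 0 = \frac{4}{m}$)
$u{\left(P \right)} y = \frac{4}{-8} \cdot 280 = 4 \left(- \frac{1}{8}\right) 280 = \left(- \frac{1}{2}\right) 280 = -140$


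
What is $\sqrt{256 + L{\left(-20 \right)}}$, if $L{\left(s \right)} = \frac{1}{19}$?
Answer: $\frac{\sqrt{92435}}{19} \approx 16.002$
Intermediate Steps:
$L{\left(s \right)} = \frac{1}{19}$
$\sqrt{256 + L{\left(-20 \right)}} = \sqrt{256 + \frac{1}{19}} = \sqrt{\frac{4865}{19}} = \frac{\sqrt{92435}}{19}$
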